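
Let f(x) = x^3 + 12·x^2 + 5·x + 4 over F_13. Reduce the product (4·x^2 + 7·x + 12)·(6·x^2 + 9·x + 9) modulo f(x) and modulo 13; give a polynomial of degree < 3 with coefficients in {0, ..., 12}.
a · b ≡ 10·x^2 + 7·x + 12 (mod f(x))

Multiply as integer polynomials: a · b = 24·x^4 + 78·x^3 + 171·x^2 + 171·x + 108. Reducing coefficients mod 13: a · b ≡ 11·x^4 + 2·x^2 + 2·x + 4. Now divide by f(x) = x^3 + 12·x^2 + 5·x + 4 in F_13[x], eliminating the leading term at each step:
  leading term 11·x^4: subtract (11·x)·f(x) = 11·x^4 + 2·x^3 + 3·x^2 + 5·x, leaving 11·x^3 + 12·x^2 + 10·x + 4 (coefficients mod 13)
  leading term 11·x^3: subtract (11)·f(x) = 11·x^3 + 2·x^2 + 3·x + 5, leaving 10·x^2 + 7·x + 12 (coefficients mod 13)
The degree is now < 3, so this is the remainder. Hence a · b ≡ 10·x^2 + 7·x + 12 in F_13[x]/(f).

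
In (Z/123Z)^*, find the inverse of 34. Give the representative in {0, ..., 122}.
Apply the extended Euclidean algorithm to (123, 34), tracking rows (r, s, t) with s·123 + t·34 = r. Each division r_prev = q·r_cur + r_new produces the new row as (previous row) − q·(current row):
  row A: (123, 1, 0)   [1·123 + 0·34 = 123]
  row B: (34, 0, 1)   [0·123 + 1·34 = 34]
  123 = 3·34 + 21   → row C = row A − 3·row B = (21, 1, −3)   [check: 1·123 − 3·34 = 21]
  34 = 1·21 + 13   → row D = row B − 1·row C = (13, −1, 4)   [check: −1·123 + 4·34 = 13]
  21 = 1·13 + 8   → row E = row C − 1·row D = (8, 2, −7)   [check: 2·123 − 7·34 = 8]
  13 = 1·8 + 5   → row F = row D − 1·row E = (5, −3, 11)   [check: −3·123 + 11·34 = 5]
  8 = 1·5 + 3   → row G = row E − 1·row F = (3, 5, −18)   [check: 5·123 − 18·34 = 3]
  5 = 1·3 + 2   → row H = row F − 1·row G = (2, −8, 29)   [check: −8·123 + 29·34 = 2]
  3 = 1·2 + 1   → row I = row G − 1·row H = (1, 13, −47)   [check: 13·123 − 47·34 = 1]
  2 = 2·1 + 0   → remainder 0, stop. gcd = 1 (last nonzero row I).
The gcd is 1, so 34 is invertible mod 123. The last nonzero row gives 13·123 − 47·34 = 1, so t = −47. So 34^(−1) ≡ −47 ≡ 76 (mod 123). Verify: 34 · 76 = 2584 ≡ 1 (mod 123). ✓

Final answer: 34^(−1) ≡ 76 (mod 123)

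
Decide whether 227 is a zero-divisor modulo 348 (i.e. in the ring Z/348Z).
gcd(227, 348) = 1, so 227 is a unit in Z/348Z (it has a multiplicative inverse). A unit cannot be a zero-divisor: if 227·b ≡ 0 then multiplying both sides by 227^(−1) gives b ≡ 0. So 227 is not a zero-divisor.

Final answer: NO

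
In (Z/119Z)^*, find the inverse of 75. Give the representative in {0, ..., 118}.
Apply the extended Euclidean algorithm to (119, 75), tracking rows (r, s, t) with s·119 + t·75 = r. Each division r_prev = q·r_cur + r_new produces the new row as (previous row) − q·(current row):
  row A: (119, 1, 0)   [1·119 + 0·75 = 119]
  row B: (75, 0, 1)   [0·119 + 1·75 = 75]
  119 = 1·75 + 44   → row C = row A − 1·row B = (44, 1, −1)   [check: 1·119 − 1·75 = 44]
  75 = 1·44 + 31   → row D = row B − 1·row C = (31, −1, 2)   [check: −1·119 + 2·75 = 31]
  44 = 1·31 + 13   → row E = row C − 1·row D = (13, 2, −3)   [check: 2·119 − 3·75 = 13]
  31 = 2·13 + 5   → row F = row D − 2·row E = (5, −5, 8)   [check: −5·119 + 8·75 = 5]
  13 = 2·5 + 3   → row G = row E − 2·row F = (3, 12, −19)   [check: 12·119 − 19·75 = 3]
  5 = 1·3 + 2   → row H = row F − 1·row G = (2, −17, 27)   [check: −17·119 + 27·75 = 2]
  3 = 1·2 + 1   → row I = row G − 1·row H = (1, 29, −46)   [check: 29·119 − 46·75 = 1]
  2 = 2·1 + 0   → remainder 0, stop. gcd = 1 (last nonzero row I).
The gcd is 1, so 75 is invertible mod 119. The last nonzero row gives 29·119 − 46·75 = 1, so t = −46. So 75^(−1) ≡ −46 ≡ 73 (mod 119). Verify: 75 · 73 = 5475 ≡ 1 (mod 119). ✓

Final answer: 75^(−1) ≡ 73 (mod 119)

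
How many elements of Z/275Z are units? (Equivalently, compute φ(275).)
An element a ∈ Z/275Z is a unit iff gcd(a, 275) = 1, so the number of units is φ(275). φ is multiplicative, with φ(p^e) = p^e − p^(e−1). Factorise 275 = 5^2 · 11. Then
  φ(275) = (5^2 − 5^1) · (11 − 1) = 20 · 10 = 200.

Final answer: Z/275Z has φ(275) = 200 units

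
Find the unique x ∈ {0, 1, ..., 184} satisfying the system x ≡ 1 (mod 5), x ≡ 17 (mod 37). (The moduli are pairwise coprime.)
The moduli 5, 37 are pairwise coprime, so by the CRT there is a unique solution mod 5·37 = 185.
Solve by successive substitution. Start with x ≡ 1 (mod 5).
  Combine with x ≡ 17 (mod 37): write x = 1 + 5·t and require 1 + 5·t ≡ 17 (mod 37), i.e. 5·t ≡ 17 − 1 ≡ 16 (mod 37). Since 5^(−1) ≡ 15 (mod 37), t ≡ 15·16 ≡ 18 (mod 37). So x ≡ 1 + 5·18 = 91 (mod 185).
Unique solution in [0, 185): x = 91.

Final answer: x ≡ 91 (mod 185); the representative in [0, 185) is 91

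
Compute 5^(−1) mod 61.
5^(−1) ≡ 49 (mod 61)

Apply the extended Euclidean algorithm to (61, 5), tracking rows (r, s, t) with s·61 + t·5 = r. Each division r_prev = q·r_cur + r_new produces the new row as (previous row) − q·(current row):
  row A: (61, 1, 0)   [1·61 + 0·5 = 61]
  row B: (5, 0, 1)   [0·61 + 1·5 = 5]
  61 = 12·5 + 1   → row C = row A − 12·row B = (1, 1, −12)   [check: 1·61 − 12·5 = 1]
  5 = 5·1 + 0   → remainder 0, stop. gcd = 1 (last nonzero row C).
The gcd is 1, so 5 is invertible mod 61. The last nonzero row gives 1·61 − 12·5 = 1, so t = −12. So 5^(−1) ≡ −12 ≡ 49 (mod 61). Verify: 5 · 49 = 245 ≡ 1 (mod 61). ✓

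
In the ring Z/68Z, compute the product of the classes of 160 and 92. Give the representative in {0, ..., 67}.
32

Reduce the factors first: 160 ≡ 24, 92 ≡ 24 (mod 68), so 160 · 92 ≡ 24 · 24 (mod 68). 24 · 24 = 576. Dividing by 68: 576 = 8·68 + 32. So (160 · 92) mod 68 = 32.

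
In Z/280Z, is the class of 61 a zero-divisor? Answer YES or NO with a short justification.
gcd(61, 280) = 1, so 61 is a unit in Z/280Z (it has a multiplicative inverse). A unit cannot be a zero-divisor: if 61·b ≡ 0 then multiplying both sides by 61^(−1) gives b ≡ 0. So 61 is not a zero-divisor.

Final answer: NO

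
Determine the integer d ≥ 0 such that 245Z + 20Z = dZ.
In the PID Z, (a, b) is generated by gcd(a, b). Compute gcd(245, 20) with the extended Euclidean algorithm, tracking rows (r, s, t) with s·245 + t·20 = r:
  row A: (245, 1, 0)   [1·245 + 0·20 = 245]
  row B: (20, 0, 1)   [0·245 + 1·20 = 20]
  245 = 12·20 + 5   → row C = row A − 12·row B = (5, 1, −12)   [check: 1·245 − 12·20 = 5]
  20 = 4·5 + 0   → remainder 0, stop. gcd = 5 (last nonzero row C).
So gcd(245, 20) = 5, with Bézout identity 1·245 − 12·20 = 5. Containment (⊇): the Bézout identity exhibits 5 as an element of (245, 20), giving (5) ⊆ (245, 20). Containment (⊆): since 5 | 245 and 5 | 20 (245 = 5·49, 20 = 5·4), every Z-linear combination of 245 and 20 is divisible by 5, so (245, 20) ⊆ (5). Therefore (245, 20) = (5), d = 5.

Final answer: (245, 20) = (5); d = 5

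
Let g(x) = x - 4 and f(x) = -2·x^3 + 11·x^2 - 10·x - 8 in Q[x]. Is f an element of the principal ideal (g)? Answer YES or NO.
In Q[x] the ideal (g) consists of all multiples of g, so f ∈ (g) iff g | f, i.e. iff the remainder of f on division by g is 0. Divide f by g (g is monic, so eliminate the leading term of the running remainder at each step):
  leading term -2·x^3: subtract (-2·x^2)·g(x) = -2·x^3 + 8·x^2, leaving 3·x^2 - 10·x - 8
  leading term 3·x^2: subtract (3·x)·g(x) = 3·x^2 - 12·x, leaving 2·x - 8
  leading term 2·x: subtract (2)·g(x) = 2·x - 8, leaving 0
The remainder is 0, so f(x) = g(x) · h(x) with h(x) = -2·x^2 + 3·x + 2. Hence g | f, i.e. f ∈ (g).

Final answer: YES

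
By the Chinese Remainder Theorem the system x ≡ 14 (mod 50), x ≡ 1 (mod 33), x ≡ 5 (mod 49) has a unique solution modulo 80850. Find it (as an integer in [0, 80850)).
x ≡ 2014 (mod 80850); the representative in [0, 80850) is 2014

The moduli 50, 33, 49 are pairwise coprime, so by the CRT there is a unique solution mod 50·33·49 = 80850.
Solve by successive substitution. Start with x ≡ 14 (mod 50).
  Combine with x ≡ 1 (mod 33): write x = 14 + 50·t and require 14 + 50·t ≡ 1 (mod 33), i.e. 50·t ≡ 1 − 14 ≡ 20 (mod 33). Since 50^(−1) ≡ 2 (mod 33) (50 ≡ 17 (mod 33)), t ≡ 2·20 ≡ 7 (mod 33). So x ≡ 14 + 50·7 = 364 (mod 1650).
  Combine with x ≡ 5 (mod 49): write x = 364 + 1650·t and require 364 + 1650·t ≡ 5 (mod 49), i.e. 1650·t ≡ 5 − 364 ≡ 33 (mod 49). Since 1650^(−1) ≡ 3 (mod 49) (1650 ≡ 33 (mod 49)), t ≡ 3·33 ≡ 1 (mod 49). So x ≡ 364 + 1650·1 = 2014 (mod 80850).
Unique solution in [0, 80850): x = 2014.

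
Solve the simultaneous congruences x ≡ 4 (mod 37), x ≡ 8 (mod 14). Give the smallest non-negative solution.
The moduli 37, 14 are pairwise coprime, so by the CRT there is a unique solution mod 37·14 = 518.
Solve by successive substitution. Start with x ≡ 4 (mod 37).
  Combine with x ≡ 8 (mod 14): write x = 4 + 37·t and require 4 + 37·t ≡ 8 (mod 14), i.e. 37·t ≡ 8 − 4 ≡ 4 (mod 14). Since 37^(−1) ≡ 11 (mod 14) (37 ≡ 9 (mod 14)), t ≡ 11·4 ≡ 2 (mod 14). So x ≡ 4 + 37·2 = 78 (mod 518).
Unique solution in [0, 518): x = 78.

Final answer: x ≡ 78 (mod 518); the representative in [0, 518) is 78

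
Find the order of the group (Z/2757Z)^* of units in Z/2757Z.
|(Z/2757Z)^*| = 1836

(Z/2757Z)^* consists of the classes a with gcd(a, 2757) = 1, so its order is φ(2757). φ is multiplicative, with φ(p^e) = p^e − p^(e−1). Factorise 2757 = 3 · 919. Then
  φ(2757) = (3 − 1) · (919 − 1) = 2 · 918 = 1836.
Thus |(Z/2757Z)^*| = 1836.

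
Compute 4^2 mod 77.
16

Use repeated squaring. Binary(2) = 10. Walk through the bits of the exponent 2 left-to-right: at each bit after the leading one, square the running value, then multiply by 4 if the bit is 1 (always reducing mod 77):
  bit 1 = 1 (leading): start with 4.
  bit 2 = 0: square 4^2 = 16 (mod 77).
Final value: 4^2 ≡ 16 (mod 77).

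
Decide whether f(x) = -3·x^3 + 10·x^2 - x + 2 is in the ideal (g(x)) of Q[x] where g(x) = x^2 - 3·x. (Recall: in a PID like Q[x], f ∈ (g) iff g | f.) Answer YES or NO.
In Q[x] the ideal (g) consists of all multiples of g, so f ∈ (g) iff g | f, i.e. iff the remainder of f on division by g is 0. Divide f by g (g is monic, so eliminate the leading term of the running remainder at each step):
  leading term -3·x^3: subtract (-3·x)·g(x) = -3·x^3 + 9·x^2, leaving x^2 - x + 2
  leading term x^2: subtract (1)·g(x) = x^2 - 3·x, leaving 2·x + 2
The remainder r(x) = 2·x + 2 ≠ 0 (and deg r < deg g), so g ∤ f, i.e. f ∉ (g).

Final answer: NO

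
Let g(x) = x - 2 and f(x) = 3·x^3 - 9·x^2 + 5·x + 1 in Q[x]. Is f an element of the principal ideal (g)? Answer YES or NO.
In Q[x] the ideal (g) consists of all multiples of g, so f ∈ (g) iff g | f, i.e. iff the remainder of f on division by g is 0. Divide f by g (g is monic, so eliminate the leading term of the running remainder at each step):
  leading term 3·x^3: subtract (3·x^2)·g(x) = 3·x^3 - 6·x^2, leaving -3·x^2 + 5·x + 1
  leading term -3·x^2: subtract (-3·x)·g(x) = -3·x^2 + 6·x, leaving 1 - x
  leading term -x: subtract (-1)·g(x) = 2 - x, leaving -1
The remainder r(x) = -1 ≠ 0 (and deg r < deg g), so g ∤ f, i.e. f ∉ (g).

Final answer: NO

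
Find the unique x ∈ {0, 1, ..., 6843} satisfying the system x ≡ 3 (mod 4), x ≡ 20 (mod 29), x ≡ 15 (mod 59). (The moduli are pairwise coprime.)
The moduli 4, 29, 59 are pairwise coprime, so by the CRT there is a unique solution mod 4·29·59 = 6844.
Solve by successive substitution. Start with x ≡ 3 (mod 4).
  Combine with x ≡ 20 (mod 29): write x = 3 + 4·t and require 3 + 4·t ≡ 20 (mod 29), i.e. 4·t ≡ 20 − 3 ≡ 17 (mod 29). Since 4^(−1) ≡ 22 (mod 29), t ≡ 22·17 ≡ 26 (mod 29). So x ≡ 3 + 4·26 = 107 (mod 116).
  Combine with x ≡ 15 (mod 59): write x = 107 + 116·t and require 107 + 116·t ≡ 15 (mod 59), i.e. 116·t ≡ 15 − 107 ≡ 26 (mod 59). Since 116^(−1) ≡ 29 (mod 59) (116 ≡ 57 (mod 59)), t ≡ 29·26 ≡ 46 (mod 59). So x ≡ 107 + 116·46 = 5443 (mod 6844).
Unique solution in [0, 6844): x = 5443.

Final answer: x ≡ 5443 (mod 6844); the representative in [0, 6844) is 5443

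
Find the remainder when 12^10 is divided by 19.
Use repeated squaring. Binary(10) = 1010. Walk through the bits of the exponent 10 left-to-right: at each bit after the leading one, square the running value, then multiply by 12 if the bit is 1 (always reducing mod 19):
  bit 1 = 1 (leading): start with 12.
  bit 2 = 0: square 12^2 = 144 ≡ 11 (mod 19).
  bit 3 = 1: square 11^2 = 121 ≡ 7; bit is 1, so multiply 7·12 = 84 ≡ 8 (mod 19).
  bit 4 = 0: square 8^2 = 64 ≡ 7 (mod 19).
Final value: 12^10 ≡ 7 (mod 19).

Final answer: 7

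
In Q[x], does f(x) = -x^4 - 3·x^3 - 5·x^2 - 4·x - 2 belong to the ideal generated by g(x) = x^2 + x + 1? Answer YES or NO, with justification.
In Q[x] the ideal (g) consists of all multiples of g, so f ∈ (g) iff g | f, i.e. iff the remainder of f on division by g is 0. Divide f by g (g is monic, so eliminate the leading term of the running remainder at each step):
  leading term -x^4: subtract (-x^2)·g(x) = -x^4 - x^3 - x^2, leaving -2·x^3 - 4·x^2 - 4·x - 2
  leading term -2·x^3: subtract (-2·x)·g(x) = -2·x^3 - 2·x^2 - 2·x, leaving -2·x^2 - 2·x - 2
  leading term -2·x^2: subtract (-2)·g(x) = -2·x^2 - 2·x - 2, leaving 0
The remainder is 0, so f(x) = g(x) · h(x) with h(x) = -x^2 - 2·x - 2. Hence g | f, i.e. f ∈ (g).

Final answer: YES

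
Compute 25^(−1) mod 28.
Apply the extended Euclidean algorithm to (28, 25), tracking rows (r, s, t) with s·28 + t·25 = r. Each division r_prev = q·r_cur + r_new produces the new row as (previous row) − q·(current row):
  row A: (28, 1, 0)   [1·28 + 0·25 = 28]
  row B: (25, 0, 1)   [0·28 + 1·25 = 25]
  28 = 1·25 + 3   → row C = row A − 1·row B = (3, 1, −1)   [check: 1·28 − 1·25 = 3]
  25 = 8·3 + 1   → row D = row B − 8·row C = (1, −8, 9)   [check: −8·28 + 9·25 = 1]
  3 = 3·1 + 0   → remainder 0, stop. gcd = 1 (last nonzero row D).
The gcd is 1, so 25 is invertible mod 28. The last nonzero row gives −8·28 + 9·25 = 1, so t = 9. So 25^(−1) ≡ 9 (mod 28). Verify: 25 · 9 = 225 ≡ 1 (mod 28). ✓

Final answer: 25^(−1) ≡ 9 (mod 28)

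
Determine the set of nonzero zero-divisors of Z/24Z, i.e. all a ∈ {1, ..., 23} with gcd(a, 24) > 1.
An element a ∈ Z/24Z (with a ≠ 0) is a zero-divisor iff gcd(a, 24) > 1 (because a is a unit precisely when gcd(a, n) = 1, and in Z/nZ every nonzero, non-unit element is a zero-divisor). Scan a = 1, ..., 23 and keep those with gcd(a, 24) > 1:
  gcd(2, 24) = 2, gcd(3, 24) = 3, gcd(4, 24) = 4, gcd(6, 24) = 6, gcd(8, 24) = 8, gcd(9, 24) = 3, gcd(10, 24) = 2, gcd(12, 24) = 12, gcd(14, 24) = 2, gcd(15, 24) = 3, gcd(16, 24) = 8, gcd(18, 24) = 6, gcd(20, 24) = 4, gcd(21, 24) = 3, gcd(22, 24) = 2.
All other a ∈ {1, ..., 23} have gcd(a, 24) = 1 and are units. So the nonzero zero-divisors are exactly the 15 values of a appearing in this scan.

Final answer: nonzero zero-divisors of Z/24Z = {2, 3, 4, 6, 8, 9, 10, 12, 14, 15, 16, 18, 20, 21, 22}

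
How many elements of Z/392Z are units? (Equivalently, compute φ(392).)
An element a ∈ Z/392Z is a unit iff gcd(a, 392) = 1, so the number of units is φ(392). φ is multiplicative, with φ(p^e) = p^e − p^(e−1). Factorise 392 = 2^3 · 7^2. Then
  φ(392) = (2^3 − 2^2) · (7^2 − 7^1) = 4 · 42 = 168.

Final answer: Z/392Z has φ(392) = 168 units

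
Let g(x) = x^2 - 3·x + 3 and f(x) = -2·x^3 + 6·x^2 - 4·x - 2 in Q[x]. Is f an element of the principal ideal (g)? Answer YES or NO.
NO

In Q[x] the ideal (g) consists of all multiples of g, so f ∈ (g) iff g | f, i.e. iff the remainder of f on division by g is 0. Divide f by g (g is monic, so eliminate the leading term of the running remainder at each step):
  leading term -2·x^3: subtract (-2·x)·g(x) = -2·x^3 + 6·x^2 - 6·x, leaving 2·x - 2
The remainder r(x) = 2·x - 2 ≠ 0 (and deg r < deg g), so g ∤ f, i.e. f ∉ (g).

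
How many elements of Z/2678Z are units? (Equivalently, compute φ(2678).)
Z/2678Z has φ(2678) = 1224 units

An element a ∈ Z/2678Z is a unit iff gcd(a, 2678) = 1, so the number of units is φ(2678). φ is multiplicative, with φ(p^e) = p^e − p^(e−1). Factorise 2678 = 2 · 13 · 103. Then
  φ(2678) = (2 − 1) · (13 − 1) · (103 − 1) = 1 · 12 · 102 = 1224.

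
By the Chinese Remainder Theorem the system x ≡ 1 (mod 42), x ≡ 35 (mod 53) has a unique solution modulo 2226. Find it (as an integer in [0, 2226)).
x ≡ 883 (mod 2226); the representative in [0, 2226) is 883

The moduli 42, 53 are pairwise coprime, so by the CRT there is a unique solution mod 42·53 = 2226.
Solve by successive substitution. Start with x ≡ 1 (mod 42).
  Combine with x ≡ 35 (mod 53): write x = 1 + 42·t and require 1 + 42·t ≡ 35 (mod 53), i.e. 42·t ≡ 35 − 1 ≡ 34 (mod 53). Since 42^(−1) ≡ 24 (mod 53), t ≡ 24·34 ≡ 21 (mod 53). So x ≡ 1 + 42·21 = 883 (mod 2226).
Unique solution in [0, 2226): x = 883.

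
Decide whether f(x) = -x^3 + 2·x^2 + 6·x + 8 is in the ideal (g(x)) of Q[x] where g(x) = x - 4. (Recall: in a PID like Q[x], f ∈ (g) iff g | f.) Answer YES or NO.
YES

In Q[x] the ideal (g) consists of all multiples of g, so f ∈ (g) iff g | f, i.e. iff the remainder of f on division by g is 0. Divide f by g (g is monic, so eliminate the leading term of the running remainder at each step):
  leading term -x^3: subtract (-x^2)·g(x) = -x^3 + 4·x^2, leaving -2·x^2 + 6·x + 8
  leading term -2·x^2: subtract (-2·x)·g(x) = -2·x^2 + 8·x, leaving 8 - 2·x
  leading term -2·x: subtract (-2)·g(x) = 8 - 2·x, leaving 0
The remainder is 0, so f(x) = g(x) · h(x) with h(x) = -x^2 - 2·x - 2. Hence g | f, i.e. f ∈ (g).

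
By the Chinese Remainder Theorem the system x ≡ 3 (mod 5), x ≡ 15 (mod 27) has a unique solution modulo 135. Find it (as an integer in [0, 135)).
The moduli 5, 27 are pairwise coprime, so by the CRT there is a unique solution mod 5·27 = 135.
Solve by successive substitution. Start with x ≡ 3 (mod 5).
  Combine with x ≡ 15 (mod 27): write x = 3 + 5·t and require 3 + 5·t ≡ 15 (mod 27), i.e. 5·t ≡ 15 − 3 ≡ 12 (mod 27). Since 5^(−1) ≡ 11 (mod 27), t ≡ 11·12 ≡ 24 (mod 27). So x ≡ 3 + 5·24 = 123 (mod 135).
Unique solution in [0, 135): x = 123.

Final answer: x ≡ 123 (mod 135); the representative in [0, 135) is 123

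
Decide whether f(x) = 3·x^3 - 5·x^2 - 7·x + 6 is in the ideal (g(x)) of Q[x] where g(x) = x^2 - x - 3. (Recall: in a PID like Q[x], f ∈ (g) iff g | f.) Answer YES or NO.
YES

In Q[x] the ideal (g) consists of all multiples of g, so f ∈ (g) iff g | f, i.e. iff the remainder of f on division by g is 0. Divide f by g (g is monic, so eliminate the leading term of the running remainder at each step):
  leading term 3·x^3: subtract (3·x)·g(x) = 3·x^3 - 3·x^2 - 9·x, leaving -2·x^2 + 2·x + 6
  leading term -2·x^2: subtract (-2)·g(x) = -2·x^2 + 2·x + 6, leaving 0
The remainder is 0, so f(x) = g(x) · h(x) with h(x) = 3·x - 2. Hence g | f, i.e. f ∈ (g).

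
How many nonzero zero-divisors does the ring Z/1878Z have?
In Z/1878Z each nonzero element is either a unit (gcd with 1878 is 1) or a zero-divisor (gcd > 1). The number of units is φ(1878): factorise 1878 = 2 · 3 · 313, so φ(1878) = (2 − 1) · (3 − 1) · (313 − 1) = 1 · 2 · 312 = 624. The nonzero elements number 1878 − 1 = 1877. Hence the nonzero zero-divisors number 1877 − 624 = 1253.

Final answer: Z/1878Z has 1253 nonzero zero-divisors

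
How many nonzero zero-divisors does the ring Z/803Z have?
In Z/803Z each nonzero element is either a unit (gcd with 803 is 1) or a zero-divisor (gcd > 1). The number of units is φ(803): factorise 803 = 11 · 73, so φ(803) = (11 − 1) · (73 − 1) = 10 · 72 = 720. The nonzero elements number 803 − 1 = 802. Hence the nonzero zero-divisors number 802 − 720 = 82.

Final answer: Z/803Z has 82 nonzero zero-divisors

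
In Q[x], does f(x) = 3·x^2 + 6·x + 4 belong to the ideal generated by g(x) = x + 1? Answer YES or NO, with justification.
NO

In Q[x] the ideal (g) consists of all multiples of g, so f ∈ (g) iff g | f, i.e. iff the remainder of f on division by g is 0. Divide f by g (g is monic, so eliminate the leading term of the running remainder at each step):
  leading term 3·x^2: subtract (3·x)·g(x) = 3·x^2 + 3·x, leaving 3·x + 4
  leading term 3·x: subtract (3)·g(x) = 3·x + 3, leaving 1
The remainder r(x) = 1 ≠ 0 (and deg r < deg g), so g ∤ f, i.e. f ∉ (g).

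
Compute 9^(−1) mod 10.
Apply the extended Euclidean algorithm to (10, 9), tracking rows (r, s, t) with s·10 + t·9 = r. Each division r_prev = q·r_cur + r_new produces the new row as (previous row) − q·(current row):
  row A: (10, 1, 0)   [1·10 + 0·9 = 10]
  row B: (9, 0, 1)   [0·10 + 1·9 = 9]
  10 = 1·9 + 1   → row C = row A − 1·row B = (1, 1, −1)   [check: 1·10 − 1·9 = 1]
  9 = 9·1 + 0   → remainder 0, stop. gcd = 1 (last nonzero row C).
The gcd is 1, so 9 is invertible mod 10. The last nonzero row gives 1·10 − 1·9 = 1, so t = −1. So 9^(−1) ≡ −1 ≡ 9 (mod 10). Verify: 9 · 9 = 81 ≡ 1 (mod 10). ✓

Final answer: 9^(−1) ≡ 9 (mod 10)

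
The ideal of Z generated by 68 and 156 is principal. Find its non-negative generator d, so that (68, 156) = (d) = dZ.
(68, 156) = (4); d = 4

In the PID Z, (a, b) is generated by gcd(a, b). Compute gcd(156, 68) with the extended Euclidean algorithm, tracking rows (r, s, t) with s·156 + t·68 = r:
  row A: (156, 1, 0)   [1·156 + 0·68 = 156]
  row B: (68, 0, 1)   [0·156 + 1·68 = 68]
  156 = 2·68 + 20   → row C = row A − 2·row B = (20, 1, −2)   [check: 1·156 − 2·68 = 20]
  68 = 3·20 + 8   → row D = row B − 3·row C = (8, −3, 7)   [check: −3·156 + 7·68 = 8]
  20 = 2·8 + 4   → row E = row C − 2·row D = (4, 7, −16)   [check: 7·156 − 16·68 = 4]
  8 = 2·4 + 0   → remainder 0, stop. gcd = 4 (last nonzero row E).
So gcd(68, 156) = 4, with Bézout identity 7·156 − 16·68 = 4. Containment (⊇): the Bézout identity exhibits 4 as an element of (68, 156), giving (4) ⊆ (68, 156). Containment (⊆): since 4 | 68 and 4 | 156 (68 = 4·17, 156 = 4·39), every Z-linear combination of 68 and 156 is divisible by 4, so (68, 156) ⊆ (4). Therefore (68, 156) = (4), d = 4.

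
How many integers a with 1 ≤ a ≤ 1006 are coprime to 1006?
502

The number of a ∈ {1, ..., 1006} with gcd(a, 1006) = 1 is by definition Euler's totient φ(1006). φ is multiplicative, with φ(p^e) = p^e − p^(e−1). Factorise 1006 = 2 · 503. Then
  φ(1006) = (2 − 1) · (503 − 1) = 1 · 502 = 502.
So there are 502 such integers.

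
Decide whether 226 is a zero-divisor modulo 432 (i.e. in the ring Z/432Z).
YES

gcd(226, 432) = 2 > 1, so 226 is not a unit in Z/432Z. In Z/nZ every nonzero non-unit is a zero-divisor: explicitly, take b = 432/gcd = 216 ≠ 0 (mod 432); then 226·216 = 48816 = 113·432, i.e. 226·216 ≡ 0 (mod 432). So 226 is a zero-divisor.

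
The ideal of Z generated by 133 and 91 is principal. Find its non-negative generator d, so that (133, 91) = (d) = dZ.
(133, 91) = (7); d = 7

In the PID Z, (a, b) is generated by gcd(a, b). Compute gcd(133, 91) with the extended Euclidean algorithm, tracking rows (r, s, t) with s·133 + t·91 = r:
  row A: (133, 1, 0)   [1·133 + 0·91 = 133]
  row B: (91, 0, 1)   [0·133 + 1·91 = 91]
  133 = 1·91 + 42   → row C = row A − 1·row B = (42, 1, −1)   [check: 1·133 − 1·91 = 42]
  91 = 2·42 + 7   → row D = row B − 2·row C = (7, −2, 3)   [check: −2·133 + 3·91 = 7]
  42 = 6·7 + 0   → remainder 0, stop. gcd = 7 (last nonzero row D).
So gcd(133, 91) = 7, with Bézout identity −2·133 + 3·91 = 7. Containment (⊇): the Bézout identity exhibits 7 as an element of (133, 91), giving (7) ⊆ (133, 91). Containment (⊆): since 7 | 133 and 7 | 91 (133 = 7·19, 91 = 7·13), every Z-linear combination of 133 and 91 is divisible by 7, so (133, 91) ⊆ (7). Therefore (133, 91) = (7), d = 7.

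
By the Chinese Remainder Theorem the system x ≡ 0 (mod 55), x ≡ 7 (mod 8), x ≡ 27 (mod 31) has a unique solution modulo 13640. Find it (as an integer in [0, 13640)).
The moduli 55, 8, 31 are pairwise coprime, so by the CRT there is a unique solution mod 55·8·31 = 13640.
Solve by successive substitution. Start with x ≡ 0 (mod 55).
  Combine with x ≡ 7 (mod 8): write x = 55·t and require 55·t ≡ 7 (mod 8). Since 55^(−1) ≡ 7 (mod 8) (55 ≡ 7 (mod 8)), t ≡ 7·7 ≡ 1 (mod 8). So x ≡ 55·1 = 55 (mod 440).
  Combine with x ≡ 27 (mod 31): write x = 55 + 440·t and require 55 + 440·t ≡ 27 (mod 31), i.e. 440·t ≡ 27 − 55 ≡ 3 (mod 31). Since 440^(−1) ≡ 26 (mod 31) (440 ≡ 6 (mod 31)), t ≡ 26·3 ≡ 16 (mod 31). So x ≡ 55 + 440·16 = 7095 (mod 13640).
Unique solution in [0, 13640): x = 7095.

Final answer: x ≡ 7095 (mod 13640); the representative in [0, 13640) is 7095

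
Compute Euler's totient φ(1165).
φ is multiplicative, with φ(p^e) = p^e − p^(e−1). Factorise 1165 = 5 · 233. Then
  φ(1165) = (5 − 1) · (233 − 1) = 4 · 232 = 928.

Final answer: φ(1165) = 928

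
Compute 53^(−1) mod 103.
Apply the extended Euclidean algorithm to (103, 53), tracking rows (r, s, t) with s·103 + t·53 = r. Each division r_prev = q·r_cur + r_new produces the new row as (previous row) − q·(current row):
  row A: (103, 1, 0)   [1·103 + 0·53 = 103]
  row B: (53, 0, 1)   [0·103 + 1·53 = 53]
  103 = 1·53 + 50   → row C = row A − 1·row B = (50, 1, −1)   [check: 1·103 − 1·53 = 50]
  53 = 1·50 + 3   → row D = row B − 1·row C = (3, −1, 2)   [check: −1·103 + 2·53 = 3]
  50 = 16·3 + 2   → row E = row C − 16·row D = (2, 17, −33)   [check: 17·103 − 33·53 = 2]
  3 = 1·2 + 1   → row F = row D − 1·row E = (1, −18, 35)   [check: −18·103 + 35·53 = 1]
  2 = 2·1 + 0   → remainder 0, stop. gcd = 1 (last nonzero row F).
The gcd is 1, so 53 is invertible mod 103. The last nonzero row gives −18·103 + 35·53 = 1, so t = 35. So 53^(−1) ≡ 35 (mod 103). Verify: 53 · 35 = 1855 ≡ 1 (mod 103). ✓

Final answer: 53^(−1) ≡ 35 (mod 103)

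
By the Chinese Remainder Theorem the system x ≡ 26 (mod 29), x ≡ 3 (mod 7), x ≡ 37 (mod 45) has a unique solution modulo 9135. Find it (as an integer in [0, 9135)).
The moduli 29, 7, 45 are pairwise coprime, so by the CRT there is a unique solution mod 29·7·45 = 9135.
Solve by successive substitution. Start with x ≡ 26 (mod 29).
  Combine with x ≡ 3 (mod 7): write x = 26 + 29·t and require 26 + 29·t ≡ 3 (mod 7), i.e. 29·t ≡ 3 − 26 ≡ 5 (mod 7). Since 29^(−1) ≡ 1 (mod 7) (29 ≡ 1 (mod 7)), t ≡ 1·5 ≡ 5 (mod 7). So x ≡ 26 + 29·5 = 171 (mod 203).
  Combine with x ≡ 37 (mod 45): write x = 171 + 203·t and require 171 + 203·t ≡ 37 (mod 45), i.e. 203·t ≡ 37 − 171 ≡ 1 (mod 45). Since 203^(−1) ≡ 2 (mod 45) (203 ≡ 23 (mod 45)), t ≡ 2·1 ≡ 2 (mod 45). So x ≡ 171 + 203·2 = 577 (mod 9135).
Unique solution in [0, 9135): x = 577.

Final answer: x ≡ 577 (mod 9135); the representative in [0, 9135) is 577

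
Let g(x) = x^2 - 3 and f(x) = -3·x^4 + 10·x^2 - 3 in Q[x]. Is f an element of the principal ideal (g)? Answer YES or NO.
In Q[x] the ideal (g) consists of all multiples of g, so f ∈ (g) iff g | f, i.e. iff the remainder of f on division by g is 0. Divide f by g (g is monic, so eliminate the leading term of the running remainder at each step):
  leading term -3·x^4: subtract (-3·x^2)·g(x) = -3·x^4 + 9·x^2, leaving x^2 - 3
  leading term x^2: subtract (1)·g(x) = x^2 - 3, leaving 0
The remainder is 0, so f(x) = g(x) · h(x) with h(x) = 1 - 3·x^2. Hence g | f, i.e. f ∈ (g).

Final answer: YES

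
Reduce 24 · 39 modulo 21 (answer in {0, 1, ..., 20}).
12

Reduce the factors first: 24 ≡ 3, 39 ≡ 18 (mod 21), so 24 · 39 ≡ 3 · 18 (mod 21). 3 · 18 = 54. Dividing by 21: 54 = 2·21 + 12. So (24 · 39) mod 21 = 12.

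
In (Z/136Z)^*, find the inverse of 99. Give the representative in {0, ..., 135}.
Apply the extended Euclidean algorithm to (136, 99), tracking rows (r, s, t) with s·136 + t·99 = r. Each division r_prev = q·r_cur + r_new produces the new row as (previous row) − q·(current row):
  row A: (136, 1, 0)   [1·136 + 0·99 = 136]
  row B: (99, 0, 1)   [0·136 + 1·99 = 99]
  136 = 1·99 + 37   → row C = row A − 1·row B = (37, 1, −1)   [check: 1·136 − 1·99 = 37]
  99 = 2·37 + 25   → row D = row B − 2·row C = (25, −2, 3)   [check: −2·136 + 3·99 = 25]
  37 = 1·25 + 12   → row E = row C − 1·row D = (12, 3, −4)   [check: 3·136 − 4·99 = 12]
  25 = 2·12 + 1   → row F = row D − 2·row E = (1, −8, 11)   [check: −8·136 + 11·99 = 1]
  12 = 12·1 + 0   → remainder 0, stop. gcd = 1 (last nonzero row F).
The gcd is 1, so 99 is invertible mod 136. The last nonzero row gives −8·136 + 11·99 = 1, so t = 11. So 99^(−1) ≡ 11 (mod 136). Verify: 99 · 11 = 1089 ≡ 1 (mod 136). ✓

Final answer: 99^(−1) ≡ 11 (mod 136)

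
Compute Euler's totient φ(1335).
φ is multiplicative, with φ(p^e) = p^e − p^(e−1). Factorise 1335 = 3 · 5 · 89. Then
  φ(1335) = (3 − 1) · (5 − 1) · (89 − 1) = 2 · 4 · 88 = 704.

Final answer: φ(1335) = 704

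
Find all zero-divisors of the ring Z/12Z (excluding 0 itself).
An element a ∈ Z/12Z (with a ≠ 0) is a zero-divisor iff gcd(a, 12) > 1 (because a is a unit precisely when gcd(a, n) = 1, and in Z/nZ every nonzero, non-unit element is a zero-divisor). Scan a = 1, ..., 11 and keep those with gcd(a, 12) > 1:
  gcd(2, 12) = 2, gcd(3, 12) = 3, gcd(4, 12) = 4, gcd(6, 12) = 6, gcd(8, 12) = 4, gcd(9, 12) = 3, gcd(10, 12) = 2.
All other a ∈ {1, ..., 11} have gcd(a, 12) = 1 and are units. So the nonzero zero-divisors are exactly the 7 values of a appearing in this scan.

Final answer: nonzero zero-divisors of Z/12Z = {2, 3, 4, 6, 8, 9, 10}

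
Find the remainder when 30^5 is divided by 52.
36

Use repeated squaring. Binary(5) = 101. Walk through the bits of the exponent 5 left-to-right: at each bit after the leading one, square the running value, then multiply by 30 if the bit is 1 (always reducing mod 52):
  bit 1 = 1 (leading): start with 30.
  bit 2 = 0: square 30^2 = 900 ≡ 16 (mod 52).
  bit 3 = 1: square 16^2 = 256 ≡ 48; bit is 1, so multiply 48·30 = 1440 ≡ 36 (mod 52).
Final value: 30^5 ≡ 36 (mod 52).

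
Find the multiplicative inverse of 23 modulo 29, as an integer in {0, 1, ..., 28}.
Apply the extended Euclidean algorithm to (29, 23), tracking rows (r, s, t) with s·29 + t·23 = r. Each division r_prev = q·r_cur + r_new produces the new row as (previous row) − q·(current row):
  row A: (29, 1, 0)   [1·29 + 0·23 = 29]
  row B: (23, 0, 1)   [0·29 + 1·23 = 23]
  29 = 1·23 + 6   → row C = row A − 1·row B = (6, 1, −1)   [check: 1·29 − 1·23 = 6]
  23 = 3·6 + 5   → row D = row B − 3·row C = (5, −3, 4)   [check: −3·29 + 4·23 = 5]
  6 = 1·5 + 1   → row E = row C − 1·row D = (1, 4, −5)   [check: 4·29 − 5·23 = 1]
  5 = 5·1 + 0   → remainder 0, stop. gcd = 1 (last nonzero row E).
The gcd is 1, so 23 is invertible mod 29. The last nonzero row gives 4·29 − 5·23 = 1, so t = −5. So 23^(−1) ≡ −5 ≡ 24 (mod 29). Verify: 23 · 24 = 552 ≡ 1 (mod 29). ✓

Final answer: 23^(−1) ≡ 24 (mod 29)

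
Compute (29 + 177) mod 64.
Reduce the summands first: 177 ≡ 49 (mod 64), so 29 + 177 ≡ 29 + 49 (mod 64). 29 + 49 = 78; 78 = 1·64 + 14, so (29 + 177) mod 64 = 14.

Final answer: 14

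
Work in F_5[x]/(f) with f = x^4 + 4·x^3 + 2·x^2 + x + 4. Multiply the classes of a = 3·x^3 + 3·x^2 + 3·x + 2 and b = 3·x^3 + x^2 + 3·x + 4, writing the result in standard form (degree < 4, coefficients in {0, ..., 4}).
Multiply as integer polynomials: a · b = 9·x^6 + 12·x^5 + 21·x^4 + 30·x^3 + 23·x^2 + 18·x + 8. Reducing coefficients mod 5: a · b ≡ 4·x^6 + 2·x^5 + x^4 + 3·x^2 + 3·x + 3. Now divide by f(x) = x^4 + 4·x^3 + 2·x^2 + x + 4 in F_5[x], eliminating the leading term at each step:
  leading term 4·x^6: subtract (4·x^2)·f(x) = 4·x^6 + x^5 + 3·x^4 + 4·x^3 + x^2, leaving x^5 + 3·x^4 + x^3 + 2·x^2 + 3·x + 3 (coefficients mod 5)
  leading term x^5: subtract (x)·f(x) = x^5 + 4·x^4 + 2·x^3 + x^2 + 4·x, leaving 4·x^4 + 4·x^3 + x^2 + 4·x + 3 (coefficients mod 5)
  leading term 4·x^4: subtract (4)·f(x) = 4·x^4 + x^3 + 3·x^2 + 4·x + 1, leaving 3·x^3 + 3·x^2 + 2 (coefficients mod 5)
The degree is now < 4, so this is the remainder. Hence a · b ≡ 3·x^3 + 3·x^2 + 2 in F_5[x]/(f).

Final answer: a · b ≡ 3·x^3 + 3·x^2 + 2 (mod f(x))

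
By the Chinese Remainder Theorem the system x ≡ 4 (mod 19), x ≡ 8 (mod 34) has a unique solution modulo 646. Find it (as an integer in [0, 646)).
x ≡ 42 (mod 646); the representative in [0, 646) is 42

The moduli 19, 34 are pairwise coprime, so by the CRT there is a unique solution mod 19·34 = 646.
Solve by successive substitution. Start with x ≡ 4 (mod 19).
  Combine with x ≡ 8 (mod 34): write x = 4 + 19·t and require 4 + 19·t ≡ 8 (mod 34), i.e. 19·t ≡ 8 − 4 ≡ 4 (mod 34). Since 19^(−1) ≡ 9 (mod 34), t ≡ 9·4 ≡ 2 (mod 34). So x ≡ 4 + 19·2 = 42 (mod 646).
Unique solution in [0, 646): x = 42.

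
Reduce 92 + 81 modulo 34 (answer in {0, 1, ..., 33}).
Reduce the summands first: 92 ≡ 24, 81 ≡ 13 (mod 34), so 92 + 81 ≡ 24 + 13 (mod 34). 24 + 13 = 37; 37 = 1·34 + 3, so (92 + 81) mod 34 = 3.

Final answer: 3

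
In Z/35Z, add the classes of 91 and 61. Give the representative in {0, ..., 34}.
Reduce the summands first: 91 ≡ 21, 61 ≡ 26 (mod 35), so 91 + 61 ≡ 21 + 26 (mod 35). 21 + 26 = 47; 47 = 1·35 + 12, so (91 + 61) mod 35 = 12.

Final answer: 12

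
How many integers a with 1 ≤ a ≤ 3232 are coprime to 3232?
1600

The number of a ∈ {1, ..., 3232} with gcd(a, 3232) = 1 is by definition Euler's totient φ(3232). φ is multiplicative, with φ(p^e) = p^e − p^(e−1). Factorise 3232 = 2^5 · 101. Then
  φ(3232) = (2^5 − 2^4) · (101 − 1) = 16 · 100 = 1600.
So there are 1600 such integers.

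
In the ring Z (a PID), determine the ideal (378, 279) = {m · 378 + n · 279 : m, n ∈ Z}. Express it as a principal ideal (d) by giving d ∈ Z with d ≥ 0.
(378, 279) = (9); d = 9

In the PID Z, (a, b) is generated by gcd(a, b). Compute gcd(378, 279) with the extended Euclidean algorithm, tracking rows (r, s, t) with s·378 + t·279 = r:
  row A: (378, 1, 0)   [1·378 + 0·279 = 378]
  row B: (279, 0, 1)   [0·378 + 1·279 = 279]
  378 = 1·279 + 99   → row C = row A − 1·row B = (99, 1, −1)   [check: 1·378 − 1·279 = 99]
  279 = 2·99 + 81   → row D = row B − 2·row C = (81, −2, 3)   [check: −2·378 + 3·279 = 81]
  99 = 1·81 + 18   → row E = row C − 1·row D = (18, 3, −4)   [check: 3·378 − 4·279 = 18]
  81 = 4·18 + 9   → row F = row D − 4·row E = (9, −14, 19)   [check: −14·378 + 19·279 = 9]
  18 = 2·9 + 0   → remainder 0, stop. gcd = 9 (last nonzero row F).
So gcd(378, 279) = 9, with Bézout identity −14·378 + 19·279 = 9. Containment (⊇): the Bézout identity exhibits 9 as an element of (378, 279), giving (9) ⊆ (378, 279). Containment (⊆): since 9 | 378 and 9 | 279 (378 = 9·42, 279 = 9·31), every Z-linear combination of 378 and 279 is divisible by 9, so (378, 279) ⊆ (9). Therefore (378, 279) = (9), d = 9.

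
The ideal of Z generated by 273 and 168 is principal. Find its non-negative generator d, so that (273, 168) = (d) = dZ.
In the PID Z, (a, b) is generated by gcd(a, b). Compute gcd(273, 168) with the extended Euclidean algorithm, tracking rows (r, s, t) with s·273 + t·168 = r:
  row A: (273, 1, 0)   [1·273 + 0·168 = 273]
  row B: (168, 0, 1)   [0·273 + 1·168 = 168]
  273 = 1·168 + 105   → row C = row A − 1·row B = (105, 1, −1)   [check: 1·273 − 1·168 = 105]
  168 = 1·105 + 63   → row D = row B − 1·row C = (63, −1, 2)   [check: −1·273 + 2·168 = 63]
  105 = 1·63 + 42   → row E = row C − 1·row D = (42, 2, −3)   [check: 2·273 − 3·168 = 42]
  63 = 1·42 + 21   → row F = row D − 1·row E = (21, −3, 5)   [check: −3·273 + 5·168 = 21]
  42 = 2·21 + 0   → remainder 0, stop. gcd = 21 (last nonzero row F).
So gcd(273, 168) = 21, with Bézout identity −3·273 + 5·168 = 21. Containment (⊇): the Bézout identity exhibits 21 as an element of (273, 168), giving (21) ⊆ (273, 168). Containment (⊆): since 21 | 273 and 21 | 168 (273 = 21·13, 168 = 21·8), every Z-linear combination of 273 and 168 is divisible by 21, so (273, 168) ⊆ (21). Therefore (273, 168) = (21), d = 21.

Final answer: (273, 168) = (21); d = 21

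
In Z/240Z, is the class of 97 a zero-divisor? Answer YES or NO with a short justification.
gcd(97, 240) = 1, so 97 is a unit in Z/240Z (it has a multiplicative inverse). A unit cannot be a zero-divisor: if 97·b ≡ 0 then multiplying both sides by 97^(−1) gives b ≡ 0. So 97 is not a zero-divisor.

Final answer: NO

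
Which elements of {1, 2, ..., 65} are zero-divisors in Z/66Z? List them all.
nonzero zero-divisors of Z/66Z = {2, 3, 4, 6, 8, 9, 10, 11, 12, 14, 15, 16, 18, 20, 21, 22, 24, 26, 27, 28, 30, 32, 33, 34, 36, 38, 39, 40, 42, 44, 45, 46, 48, 50, 51, 52, 54, 55, 56, 57, 58, 60, 62, 63, 64}

An element a ∈ Z/66Z (with a ≠ 0) is a zero-divisor iff gcd(a, 66) > 1 (because a is a unit precisely when gcd(a, n) = 1, and in Z/nZ every nonzero, non-unit element is a zero-divisor). Scan a = 1, ..., 65 and keep those with gcd(a, 66) > 1:
  gcd(2, 66) = 2, gcd(3, 66) = 3, gcd(4, 66) = 2, gcd(6, 66) = 6, gcd(8, 66) = 2, gcd(9, 66) = 3, gcd(10, 66) = 2, gcd(11, 66) = 11, gcd(12, 66) = 6, gcd(14, 66) = 2, gcd(15, 66) = 3, gcd(16, 66) = 2, gcd(18, 66) = 6, gcd(20, 66) = 2, gcd(21, 66) = 3, gcd(22, 66) = 22, gcd(24, 66) = 6, gcd(26, 66) = 2, gcd(27, 66) = 3, gcd(28, 66) = 2, gcd(30, 66) = 6, gcd(32, 66) = 2, gcd(33, 66) = 33, gcd(34, 66) = 2, gcd(36, 66) = 6, gcd(38, 66) = 2, gcd(39, 66) = 3, gcd(40, 66) = 2, gcd(42, 66) = 6, gcd(44, 66) = 22, gcd(45, 66) = 3, gcd(46, 66) = 2, gcd(48, 66) = 6, gcd(50, 66) = 2, gcd(51, 66) = 3, gcd(52, 66) = 2, gcd(54, 66) = 6, gcd(55, 66) = 11, gcd(56, 66) = 2, gcd(57, 66) = 3, gcd(58, 66) = 2, gcd(60, 66) = 6, gcd(62, 66) = 2, gcd(63, 66) = 3, gcd(64, 66) = 2.
All other a ∈ {1, ..., 65} have gcd(a, 66) = 1 and are units. So the nonzero zero-divisors are exactly the 45 values of a appearing in this scan.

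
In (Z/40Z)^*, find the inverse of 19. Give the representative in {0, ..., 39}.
Apply the extended Euclidean algorithm to (40, 19), tracking rows (r, s, t) with s·40 + t·19 = r. Each division r_prev = q·r_cur + r_new produces the new row as (previous row) − q·(current row):
  row A: (40, 1, 0)   [1·40 + 0·19 = 40]
  row B: (19, 0, 1)   [0·40 + 1·19 = 19]
  40 = 2·19 + 2   → row C = row A − 2·row B = (2, 1, −2)   [check: 1·40 − 2·19 = 2]
  19 = 9·2 + 1   → row D = row B − 9·row C = (1, −9, 19)   [check: −9·40 + 19·19 = 1]
  2 = 2·1 + 0   → remainder 0, stop. gcd = 1 (last nonzero row D).
The gcd is 1, so 19 is invertible mod 40. The last nonzero row gives −9·40 + 19·19 = 1, so t = 19. So 19^(−1) ≡ 19 (mod 40). Verify: 19 · 19 = 361 ≡ 1 (mod 40). ✓

Final answer: 19^(−1) ≡ 19 (mod 40)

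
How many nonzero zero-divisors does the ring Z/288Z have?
Z/288Z has 191 nonzero zero-divisors

In Z/288Z each nonzero element is either a unit (gcd with 288 is 1) or a zero-divisor (gcd > 1). The number of units is φ(288): factorise 288 = 2^5 · 3^2, so φ(288) = (2^5 − 2^4) · (3^2 − 3^1) = 16 · 6 = 96. The nonzero elements number 288 − 1 = 287. Hence the nonzero zero-divisors number 287 − 96 = 191.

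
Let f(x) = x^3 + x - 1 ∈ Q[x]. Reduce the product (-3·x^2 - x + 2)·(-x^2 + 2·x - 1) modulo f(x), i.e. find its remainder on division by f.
First multiply in Q[x] without reducing: a · b = 3·x^4 - 5·x^3 - x^2 + 5·x - 2. Now divide by f(x) = x^3 + x - 1, eliminating the leading term at each step:
  leading term 3·x^4: subtract (3·x)·f(x) = 3·x^4 + 3·x^2 - 3·x, leaving -5·x^3 - 4·x^2 + 8·x - 2
  leading term -5·x^3: subtract (-5)·f(x) = -5·x^3 - 5·x + 5, leaving -4·x^2 + 13·x - 7
The degree is now < 3, so this is the remainder. Hence a · b ≡ -4·x^2 + 13·x - 7 in Q[x]/(f).

Final answer: a · b ≡ -4·x^2 + 13·x - 7 (mod f(x))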